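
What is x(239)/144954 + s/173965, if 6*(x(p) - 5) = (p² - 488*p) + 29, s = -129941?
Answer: -30838843366/37825383915 ≈ -0.81530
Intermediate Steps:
x(p) = 59/6 - 244*p/3 + p²/6 (x(p) = 5 + ((p² - 488*p) + 29)/6 = 5 + (29 + p² - 488*p)/6 = 5 + (29/6 - 244*p/3 + p²/6) = 59/6 - 244*p/3 + p²/6)
x(239)/144954 + s/173965 = (59/6 - 244/3*239 + (⅙)*239²)/144954 - 129941/173965 = (59/6 - 58316/3 + (⅙)*57121)*(1/144954) - 129941*1/173965 = (59/6 - 58316/3 + 57121/6)*(1/144954) - 129941/173965 = -29726/3*1/144954 - 129941/173965 = -14863/217431 - 129941/173965 = -30838843366/37825383915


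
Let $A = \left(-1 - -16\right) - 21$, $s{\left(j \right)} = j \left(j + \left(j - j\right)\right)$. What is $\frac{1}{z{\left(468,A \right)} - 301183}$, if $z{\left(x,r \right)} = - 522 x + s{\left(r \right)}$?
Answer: $- \frac{1}{545443} \approx -1.8334 \cdot 10^{-6}$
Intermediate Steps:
$s{\left(j \right)} = j^{2}$ ($s{\left(j \right)} = j \left(j + 0\right) = j j = j^{2}$)
$A = -6$ ($A = \left(-1 + 16\right) - 21 = 15 - 21 = -6$)
$z{\left(x,r \right)} = r^{2} - 522 x$ ($z{\left(x,r \right)} = - 522 x + r^{2} = r^{2} - 522 x$)
$\frac{1}{z{\left(468,A \right)} - 301183} = \frac{1}{\left(\left(-6\right)^{2} - 244296\right) - 301183} = \frac{1}{\left(36 - 244296\right) - 301183} = \frac{1}{-244260 - 301183} = \frac{1}{-545443} = - \frac{1}{545443}$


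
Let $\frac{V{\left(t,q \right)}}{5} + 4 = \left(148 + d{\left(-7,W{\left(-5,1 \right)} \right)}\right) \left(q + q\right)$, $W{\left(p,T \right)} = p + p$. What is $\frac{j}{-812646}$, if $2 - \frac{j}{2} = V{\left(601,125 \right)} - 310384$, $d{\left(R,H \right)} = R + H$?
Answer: $- \frac{146656}{406323} \approx -0.36093$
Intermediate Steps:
$W{\left(p,T \right)} = 2 p$
$d{\left(R,H \right)} = H + R$
$V{\left(t,q \right)} = -20 + 1310 q$ ($V{\left(t,q \right)} = -20 + 5 \left(148 + \left(2 \left(-5\right) - 7\right)\right) \left(q + q\right) = -20 + 5 \left(148 - 17\right) 2 q = -20 + 5 \cdot 131 \cdot 2 q = -20 + 5 \cdot 262 q = -20 + 1310 q$)
$j = 293312$ ($j = 4 - 2 \left(\left(-20 + 1310 \cdot 125\right) - 310384\right) = 4 - 2 \left(\left(-20 + 163750\right) - 310384\right) = 4 - 2 \left(163730 - 310384\right) = 4 - -293308 = 4 + 293308 = 293312$)
$\frac{j}{-812646} = \frac{293312}{-812646} = 293312 \left(- \frac{1}{812646}\right) = - \frac{146656}{406323}$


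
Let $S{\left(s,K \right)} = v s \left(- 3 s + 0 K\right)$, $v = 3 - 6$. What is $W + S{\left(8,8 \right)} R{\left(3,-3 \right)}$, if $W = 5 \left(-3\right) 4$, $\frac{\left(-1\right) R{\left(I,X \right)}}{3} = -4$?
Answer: $6852$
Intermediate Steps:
$R{\left(I,X \right)} = 12$ ($R{\left(I,X \right)} = \left(-3\right) \left(-4\right) = 12$)
$W = -60$ ($W = \left(-15\right) 4 = -60$)
$v = -3$ ($v = 3 - 6 = -3$)
$S{\left(s,K \right)} = 9 s^{2}$ ($S{\left(s,K \right)} = - 3 s \left(- 3 s + 0 K\right) = - 3 s \left(- 3 s + 0\right) = - 3 s \left(- 3 s\right) = 9 s^{2}$)
$W + S{\left(8,8 \right)} R{\left(3,-3 \right)} = -60 + 9 \cdot 8^{2} \cdot 12 = -60 + 9 \cdot 64 \cdot 12 = -60 + 576 \cdot 12 = -60 + 6912 = 6852$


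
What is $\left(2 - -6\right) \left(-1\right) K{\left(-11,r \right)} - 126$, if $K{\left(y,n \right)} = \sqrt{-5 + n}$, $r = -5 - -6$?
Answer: $-126 - 16 i \approx -126.0 - 16.0 i$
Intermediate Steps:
$r = 1$ ($r = -5 + 6 = 1$)
$\left(2 - -6\right) \left(-1\right) K{\left(-11,r \right)} - 126 = \left(2 - -6\right) \left(-1\right) \sqrt{-5 + 1} - 126 = \left(2 + 6\right) \left(-1\right) \sqrt{-4} - 126 = 8 \left(-1\right) 2 i - 126 = - 8 \cdot 2 i - 126 = - 16 i - 126 = -126 - 16 i$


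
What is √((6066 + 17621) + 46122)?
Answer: √69809 ≈ 264.21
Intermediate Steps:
√((6066 + 17621) + 46122) = √(23687 + 46122) = √69809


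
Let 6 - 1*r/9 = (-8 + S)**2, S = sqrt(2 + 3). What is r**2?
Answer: 425169 - 163296*sqrt(5) ≈ 60028.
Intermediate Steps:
S = sqrt(5) ≈ 2.2361
r = 54 - 9*(-8 + sqrt(5))**2 ≈ -245.01
r**2 = (-567 + 144*sqrt(5))**2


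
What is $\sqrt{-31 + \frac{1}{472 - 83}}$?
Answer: $\frac{i \sqrt{4690562}}{389} \approx 5.5675 i$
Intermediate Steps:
$\sqrt{-31 + \frac{1}{472 - 83}} = \sqrt{-31 + \frac{1}{389}} = \sqrt{- \frac{12058}{389}} = \frac{i \sqrt{4690562}}{389}$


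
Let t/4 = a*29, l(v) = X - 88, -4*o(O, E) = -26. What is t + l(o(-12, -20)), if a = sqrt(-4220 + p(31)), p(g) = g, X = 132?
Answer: 44 + 116*I*sqrt(4189) ≈ 44.0 + 7507.8*I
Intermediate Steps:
o(O, E) = 13/2 (o(O, E) = -1/4*(-26) = 13/2)
l(v) = 44 (l(v) = 132 - 88 = 44)
a = I*sqrt(4189) (a = sqrt(-4220 + 31) = sqrt(-4189) = I*sqrt(4189) ≈ 64.723*I)
t = 116*I*sqrt(4189) (t = 4*((I*sqrt(4189))*29) = 4*(29*I*sqrt(4189)) = 116*I*sqrt(4189) ≈ 7507.8*I)
t + l(o(-12, -20)) = 116*I*sqrt(4189) + 44 = 44 + 116*I*sqrt(4189)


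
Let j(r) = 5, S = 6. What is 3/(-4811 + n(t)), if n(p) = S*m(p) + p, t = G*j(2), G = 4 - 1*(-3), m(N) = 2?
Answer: -1/1588 ≈ -0.00062972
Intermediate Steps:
G = 7 (G = 4 + 3 = 7)
t = 35 (t = 7*5 = 35)
n(p) = 12 + p (n(p) = 6*2 + p = 12 + p)
3/(-4811 + n(t)) = 3/(-4811 + (12 + 35)) = 3/(-4811 + 47) = 3/(-4764) = -1/4764*3 = -1/1588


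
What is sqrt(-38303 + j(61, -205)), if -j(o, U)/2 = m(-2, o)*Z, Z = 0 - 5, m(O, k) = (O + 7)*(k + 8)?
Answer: I*sqrt(34853) ≈ 186.69*I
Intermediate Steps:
m(O, k) = (7 + O)*(8 + k)
Z = -5
j(o, U) = 400 + 50*o (j(o, U) = -2*(56 + 7*o + 8*(-2) - 2*o)*(-5) = -2*(56 + 7*o - 16 - 2*o)*(-5) = -2*(40 + 5*o)*(-5) = -2*(-200 - 25*o) = 400 + 50*o)
sqrt(-38303 + j(61, -205)) = sqrt(-38303 + (400 + 50*61)) = sqrt(-38303 + (400 + 3050)) = sqrt(-38303 + 3450) = sqrt(-34853) = I*sqrt(34853)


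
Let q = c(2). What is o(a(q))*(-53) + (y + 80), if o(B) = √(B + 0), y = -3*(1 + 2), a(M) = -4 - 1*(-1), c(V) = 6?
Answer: 71 - 53*I*√3 ≈ 71.0 - 91.799*I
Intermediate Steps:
q = 6
a(M) = -3 (a(M) = -4 + 1 = -3)
y = -9 (y = -3*3 = -9)
o(B) = √B
o(a(q))*(-53) + (y + 80) = √(-3)*(-53) + (-9 + 80) = (I*√3)*(-53) + 71 = -53*I*√3 + 71 = 71 - 53*I*√3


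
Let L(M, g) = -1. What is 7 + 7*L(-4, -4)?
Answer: 0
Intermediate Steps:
7 + 7*L(-4, -4) = 7 + 7*(-1) = 7 - 7 = 0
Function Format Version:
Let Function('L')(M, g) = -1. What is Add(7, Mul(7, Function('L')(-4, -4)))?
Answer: 0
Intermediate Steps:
Add(7, Mul(7, Function('L')(-4, -4))) = Add(7, Mul(7, -1)) = Add(7, -7) = 0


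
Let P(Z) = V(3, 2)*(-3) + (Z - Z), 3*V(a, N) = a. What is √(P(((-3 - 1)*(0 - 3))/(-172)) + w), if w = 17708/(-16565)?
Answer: I*√1116530695/16565 ≈ 2.0172*I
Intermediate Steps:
V(a, N) = a/3
P(Z) = -3 (P(Z) = ((⅓)*3)*(-3) + (Z - Z) = 1*(-3) + 0 = -3 + 0 = -3)
w = -17708/16565 (w = 17708*(-1/16565) = -17708/16565 ≈ -1.0690)
√(P(((-3 - 1)*(0 - 3))/(-172)) + w) = √(-3 - 17708/16565) = √(-67403/16565) = I*√1116530695/16565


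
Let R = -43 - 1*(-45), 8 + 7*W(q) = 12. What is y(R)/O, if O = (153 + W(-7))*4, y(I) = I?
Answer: 7/2150 ≈ 0.0032558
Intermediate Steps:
W(q) = 4/7 (W(q) = -8/7 + (1/7)*12 = -8/7 + 12/7 = 4/7)
R = 2 (R = -43 + 45 = 2)
O = 4300/7 (O = (153 + 4/7)*4 = (1075/7)*4 = 4300/7 ≈ 614.29)
y(R)/O = 2/(4300/7) = 2*(7/4300) = 7/2150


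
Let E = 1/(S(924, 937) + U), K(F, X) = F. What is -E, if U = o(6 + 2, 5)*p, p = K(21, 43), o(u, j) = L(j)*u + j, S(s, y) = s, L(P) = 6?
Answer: -1/2037 ≈ -0.00049092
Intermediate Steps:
o(u, j) = j + 6*u (o(u, j) = 6*u + j = j + 6*u)
p = 21
U = 1113 (U = (5 + 6*(6 + 2))*21 = (5 + 6*8)*21 = (5 + 48)*21 = 53*21 = 1113)
E = 1/2037 (E = 1/(924 + 1113) = 1/2037 ≈ 0.00049092)
-E = -1*1/2037 = -1/2037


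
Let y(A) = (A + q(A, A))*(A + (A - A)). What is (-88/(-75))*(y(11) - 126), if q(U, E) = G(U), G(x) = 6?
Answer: 5368/75 ≈ 71.573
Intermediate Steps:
q(U, E) = 6
y(A) = A*(6 + A) (y(A) = (A + 6)*(A + (A - A)) = (6 + A)*(A + 0) = (6 + A)*A = A*(6 + A))
(-88/(-75))*(y(11) - 126) = (-88/(-75))*(11*(6 + 11) - 126) = (-88*(-1/75))*(11*17 - 126) = 88*(187 - 126)/75 = (88/75)*61 = 5368/75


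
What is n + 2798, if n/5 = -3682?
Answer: -15612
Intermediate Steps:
n = -18410 (n = 5*(-3682) = -18410)
n + 2798 = -18410 + 2798 = -15612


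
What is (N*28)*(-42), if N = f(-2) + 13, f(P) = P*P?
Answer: -19992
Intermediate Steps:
f(P) = P**2
N = 17 (N = (-2)**2 + 13 = 4 + 13 = 17)
(N*28)*(-42) = (17*28)*(-42) = 476*(-42) = -19992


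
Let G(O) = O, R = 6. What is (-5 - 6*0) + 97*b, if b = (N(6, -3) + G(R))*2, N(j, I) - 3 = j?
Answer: 2905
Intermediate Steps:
N(j, I) = 3 + j
b = 30 (b = ((3 + 6) + 6)*2 = (9 + 6)*2 = 15*2 = 30)
(-5 - 6*0) + 97*b = (-5 - 6*0) + 97*30 = (-5 + 0) + 2910 = -5 + 2910 = 2905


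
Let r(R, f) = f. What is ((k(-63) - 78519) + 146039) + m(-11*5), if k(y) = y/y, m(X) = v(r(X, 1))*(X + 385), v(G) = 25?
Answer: 75771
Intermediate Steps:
m(X) = 9625 + 25*X (m(X) = 25*(X + 385) = 25*(385 + X) = 9625 + 25*X)
k(y) = 1
((k(-63) - 78519) + 146039) + m(-11*5) = ((1 - 78519) + 146039) + (9625 + 25*(-11*5)) = (-78518 + 146039) + (9625 + 25*(-55)) = 67521 + (9625 - 1375) = 67521 + 8250 = 75771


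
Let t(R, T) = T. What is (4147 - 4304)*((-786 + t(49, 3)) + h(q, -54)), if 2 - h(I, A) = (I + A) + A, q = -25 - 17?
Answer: 99067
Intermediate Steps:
q = -42
h(I, A) = 2 - I - 2*A (h(I, A) = 2 - ((I + A) + A) = 2 - ((A + I) + A) = 2 - (I + 2*A) = 2 + (-I - 2*A) = 2 - I - 2*A)
(4147 - 4304)*((-786 + t(49, 3)) + h(q, -54)) = (4147 - 4304)*((-786 + 3) + (2 - 1*(-42) - 2*(-54))) = -157*(-783 + (2 + 42 + 108)) = -157*(-783 + 152) = -157*(-631) = 99067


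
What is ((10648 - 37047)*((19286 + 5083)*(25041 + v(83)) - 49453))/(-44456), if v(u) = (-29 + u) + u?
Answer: 16196135732371/44456 ≈ 3.6432e+8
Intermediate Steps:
v(u) = -29 + 2*u
((10648 - 37047)*((19286 + 5083)*(25041 + v(83)) - 49453))/(-44456) = ((10648 - 37047)*((19286 + 5083)*(25041 + (-29 + 2*83)) - 49453))/(-44456) = -26399*(24369*(25041 + (-29 + 166)) - 49453)*(-1/44456) = -26399*(24369*(25041 + 137) - 49453)*(-1/44456) = -26399*(24369*25178 - 49453)*(-1/44456) = -26399*(613562682 - 49453)*(-1/44456) = -26399*613513229*(-1/44456) = -16196135732371*(-1/44456) = 16196135732371/44456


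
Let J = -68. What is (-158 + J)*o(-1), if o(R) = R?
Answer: 226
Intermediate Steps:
(-158 + J)*o(-1) = (-158 - 68)*(-1) = -226*(-1) = 226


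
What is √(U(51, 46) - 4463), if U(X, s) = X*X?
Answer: 7*I*√38 ≈ 43.151*I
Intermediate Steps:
U(X, s) = X²
√(U(51, 46) - 4463) = √(51² - 4463) = √(2601 - 4463) = √(-1862) = 7*I*√38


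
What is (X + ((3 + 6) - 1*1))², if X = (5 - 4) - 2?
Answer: 49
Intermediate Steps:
X = -1 (X = 1 - 2 = -1)
(X + ((3 + 6) - 1*1))² = (-1 + ((3 + 6) - 1*1))² = (-1 + (9 - 1))² = (-1 + 8)² = 7² = 49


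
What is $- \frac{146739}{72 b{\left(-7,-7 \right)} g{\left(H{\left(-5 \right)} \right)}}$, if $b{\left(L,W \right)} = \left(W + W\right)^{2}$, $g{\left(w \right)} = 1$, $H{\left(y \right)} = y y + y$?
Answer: $- \frac{48913}{4704} \approx -10.398$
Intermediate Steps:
$H{\left(y \right)} = y + y^{2}$ ($H{\left(y \right)} = y^{2} + y = y + y^{2}$)
$b{\left(L,W \right)} = 4 W^{2}$ ($b{\left(L,W \right)} = \left(2 W\right)^{2} = 4 W^{2}$)
$- \frac{146739}{72 b{\left(-7,-7 \right)} g{\left(H{\left(-5 \right)} \right)}} = - \frac{146739}{72 \cdot 4 \left(-7\right)^{2} \cdot 1} = - \frac{146739}{72 \cdot 4 \cdot 49 \cdot 1} = - \frac{146739}{72 \cdot 196 \cdot 1} = - \frac{146739}{14112 \cdot 1} = - \frac{146739}{14112} = \left(-146739\right) \frac{1}{14112} = - \frac{48913}{4704}$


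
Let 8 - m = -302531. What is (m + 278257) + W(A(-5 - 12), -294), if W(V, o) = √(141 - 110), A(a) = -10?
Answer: 580796 + √31 ≈ 5.8080e+5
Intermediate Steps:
m = 302539 (m = 8 - 1*(-302531) = 8 + 302531 = 302539)
W(V, o) = √31
(m + 278257) + W(A(-5 - 12), -294) = (302539 + 278257) + √31 = 580796 + √31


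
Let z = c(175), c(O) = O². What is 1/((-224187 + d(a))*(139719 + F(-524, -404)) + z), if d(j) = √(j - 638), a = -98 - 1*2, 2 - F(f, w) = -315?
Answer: -31394220107/985597070599003087897 - 420108*I*√82/985597070599003087897 ≈ -3.1853e-11 - 3.8598e-15*I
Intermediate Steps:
F(f, w) = 317 (F(f, w) = 2 - 1*(-315) = 2 + 315 = 317)
a = -100 (a = -98 - 2 = -100)
d(j) = √(-638 + j)
z = 30625 (z = 175² = 30625)
1/((-224187 + d(a))*(139719 + F(-524, -404)) + z) = 1/((-224187 + √(-638 - 100))*(139719 + 317) + 30625) = 1/((-224187 + √(-738))*140036 + 30625) = 1/((-224187 + 3*I*√82)*140036 + 30625) = 1/((-31394250732 + 420108*I*√82) + 30625) = 1/(-31394220107 + 420108*I*√82)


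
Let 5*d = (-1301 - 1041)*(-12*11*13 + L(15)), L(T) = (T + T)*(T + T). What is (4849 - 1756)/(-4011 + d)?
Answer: 5155/630339 ≈ 0.0081781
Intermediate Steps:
L(T) = 4*T² (L(T) = (2*T)*(2*T) = 4*T²)
d = 1911072/5 (d = ((-1301 - 1041)*(-12*11*13 + 4*15²))/5 = (-2342*(-132*13 + 4*225))/5 = (-2342*(-1716 + 900))/5 = (-2342*(-816))/5 = (⅕)*1911072 = 1911072/5 ≈ 3.8221e+5)
(4849 - 1756)/(-4011 + d) = (4849 - 1756)/(-4011 + 1911072/5) = 3093/(1891017/5) = 3093*(5/1891017) = 5155/630339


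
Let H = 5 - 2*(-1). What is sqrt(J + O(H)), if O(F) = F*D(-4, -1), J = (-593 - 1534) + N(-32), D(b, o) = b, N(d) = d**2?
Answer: I*sqrt(1131) ≈ 33.63*I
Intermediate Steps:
J = -1103 (J = (-593 - 1534) + (-32)**2 = -2127 + 1024 = -1103)
H = 7 (H = 5 + 2 = 7)
O(F) = -4*F (O(F) = F*(-4) = -4*F)
sqrt(J + O(H)) = sqrt(-1103 - 4*7) = sqrt(-1103 - 28) = sqrt(-1131) = I*sqrt(1131)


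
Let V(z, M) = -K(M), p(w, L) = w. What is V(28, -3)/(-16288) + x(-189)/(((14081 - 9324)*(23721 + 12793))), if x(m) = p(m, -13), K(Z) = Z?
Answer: -262084863/1414589166112 ≈ -0.00018527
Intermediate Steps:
x(m) = m
V(z, M) = -M
V(28, -3)/(-16288) + x(-189)/(((14081 - 9324)*(23721 + 12793))) = -1*(-3)/(-16288) - 189*1/((14081 - 9324)*(23721 + 12793)) = 3*(-1/16288) - 189/(4757*36514) = -3/16288 - 189/173697098 = -262084863/1414589166112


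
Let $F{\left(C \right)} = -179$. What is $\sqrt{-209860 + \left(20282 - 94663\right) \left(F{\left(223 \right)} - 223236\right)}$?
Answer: $\sqrt{16617621255} \approx 1.2891 \cdot 10^{5}$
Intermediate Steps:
$\sqrt{-209860 + \left(20282 - 94663\right) \left(F{\left(223 \right)} - 223236\right)} = \sqrt{-209860 + \left(20282 - 94663\right) \left(-179 - 223236\right)} = \sqrt{-209860 - -16617831115} = \sqrt{-209860 + 16617831115} = \sqrt{16617621255}$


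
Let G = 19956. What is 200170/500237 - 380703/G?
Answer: -62149044697/3327576524 ≈ -18.677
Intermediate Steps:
200170/500237 - 380703/G = 200170/500237 - 380703/19956 = 200170*(1/500237) - 380703*1/19956 = 200170/500237 - 126901/6652 = -62149044697/3327576524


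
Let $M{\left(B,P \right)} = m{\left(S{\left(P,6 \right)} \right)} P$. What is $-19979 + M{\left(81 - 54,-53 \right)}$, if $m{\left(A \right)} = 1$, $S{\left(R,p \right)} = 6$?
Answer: $-20032$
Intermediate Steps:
$M{\left(B,P \right)} = P$ ($M{\left(B,P \right)} = 1 P = P$)
$-19979 + M{\left(81 - 54,-53 \right)} = -19979 - 53 = -20032$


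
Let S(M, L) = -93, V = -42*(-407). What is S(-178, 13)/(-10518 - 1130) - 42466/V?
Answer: -35218159/14222208 ≈ -2.4763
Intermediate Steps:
V = 17094
S(-178, 13)/(-10518 - 1130) - 42466/V = -93/(-10518 - 1130) - 42466/17094 = -93/(-11648) - 42466*1/17094 = -93*(-1/11648) - 21233/8547 = 93/11648 - 21233/8547 = -35218159/14222208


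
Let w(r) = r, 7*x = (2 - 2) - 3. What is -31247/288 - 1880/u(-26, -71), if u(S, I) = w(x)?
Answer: 1232113/288 ≈ 4278.2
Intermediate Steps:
x = -3/7 (x = ((2 - 2) - 3)/7 = (0 - 3)/7 = (1/7)*(-3) = -3/7 ≈ -0.42857)
u(S, I) = -3/7
-31247/288 - 1880/u(-26, -71) = -31247/288 - 1880/(-3/7) = -31247*1/288 - 1880*(-7/3) = -31247/288 + 13160/3 = 1232113/288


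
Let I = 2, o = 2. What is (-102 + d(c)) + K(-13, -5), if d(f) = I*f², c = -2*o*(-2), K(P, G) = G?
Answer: 21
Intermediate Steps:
c = 8 (c = -2*2*(-2) = -4*(-2) = 8)
d(f) = 2*f²
(-102 + d(c)) + K(-13, -5) = (-102 + 2*8²) - 5 = (-102 + 2*64) - 5 = (-102 + 128) - 5 = 26 - 5 = 21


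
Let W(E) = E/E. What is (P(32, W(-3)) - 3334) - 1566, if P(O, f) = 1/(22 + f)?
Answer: -112699/23 ≈ -4900.0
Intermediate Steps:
W(E) = 1
(P(32, W(-3)) - 3334) - 1566 = (1/(22 + 1) - 3334) - 1566 = (1/23 - 3334) - 1566 = -76681/23 - 1566 = -112699/23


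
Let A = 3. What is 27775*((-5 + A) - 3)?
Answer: -138875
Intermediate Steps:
27775*((-5 + A) - 3) = 27775*((-5 + 3) - 3) = 27775*(-2 - 3) = 27775*(-5) = -138875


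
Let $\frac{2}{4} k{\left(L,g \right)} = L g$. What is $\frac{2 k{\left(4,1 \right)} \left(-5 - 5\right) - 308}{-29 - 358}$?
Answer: $\frac{52}{43} \approx 1.2093$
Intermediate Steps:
$k{\left(L,g \right)} = 2 L g$
$\frac{2 k{\left(4,1 \right)} \left(-5 - 5\right) - 308}{-29 - 358} = \frac{2 \cdot 2 \cdot 4 \cdot 1 \left(-5 - 5\right) - 308}{-29 - 358} = \frac{2 \cdot 8 \left(-5 - 5\right) - 308}{-387} = \left(16 \left(-10\right) - 308\right) \left(- \frac{1}{387}\right) = \left(-160 - 308\right) \left(- \frac{1}{387}\right) = \left(-468\right) \left(- \frac{1}{387}\right) = \frac{52}{43}$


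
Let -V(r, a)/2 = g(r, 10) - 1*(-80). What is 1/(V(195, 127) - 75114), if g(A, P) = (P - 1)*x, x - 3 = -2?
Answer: -1/75292 ≈ -1.3282e-5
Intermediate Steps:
x = 1 (x = 3 - 2 = 1)
g(A, P) = -1 + P (g(A, P) = (P - 1)*1 = (-1 + P)*1 = -1 + P)
V(r, a) = -178 (V(r, a) = -2*((-1 + 10) - 1*(-80)) = -2*(9 + 80) = -2*89 = -178)
1/(V(195, 127) - 75114) = 1/(-178 - 75114) = 1/(-75292) = -1/75292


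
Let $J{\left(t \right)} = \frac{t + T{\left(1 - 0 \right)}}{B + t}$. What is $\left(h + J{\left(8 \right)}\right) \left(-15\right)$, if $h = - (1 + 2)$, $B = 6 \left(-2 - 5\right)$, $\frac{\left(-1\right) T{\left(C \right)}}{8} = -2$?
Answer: $\frac{945}{17} \approx 55.588$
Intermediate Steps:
$T{\left(C \right)} = 16$ ($T{\left(C \right)} = \left(-8\right) \left(-2\right) = 16$)
$B = -42$ ($B = 6 \left(-7\right) = -42$)
$J{\left(t \right)} = \frac{16 + t}{-42 + t}$ ($J{\left(t \right)} = \frac{t + 16}{-42 + t} = \frac{16 + t}{-42 + t}$)
$h = -3$ ($h = \left(-1\right) 3 = -3$)
$\left(h + J{\left(8 \right)}\right) \left(-15\right) = \left(-3 + \frac{16 + 8}{-42 + 8}\right) \left(-15\right) = \left(-3 + \frac{1}{-34} \cdot 24\right) \left(-15\right) = \left(-3 - \frac{12}{17}\right) \left(-15\right) = \left(- \frac{63}{17}\right) \left(-15\right) = \frac{945}{17}$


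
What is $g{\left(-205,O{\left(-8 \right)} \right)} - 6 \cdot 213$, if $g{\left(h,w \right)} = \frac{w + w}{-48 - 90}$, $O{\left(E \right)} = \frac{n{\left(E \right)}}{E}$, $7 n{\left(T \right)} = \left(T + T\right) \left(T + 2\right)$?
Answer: $- \frac{205754}{161} \approx -1278.0$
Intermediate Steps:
$n{\left(T \right)} = \frac{2 T \left(2 + T\right)}{7}$ ($n{\left(T \right)} = \frac{\left(T + T\right) \left(T + 2\right)}{7} = \frac{2 T \left(2 + T\right)}{7}$)
$O{\left(E \right)} = \frac{4}{7} + \frac{2 E}{7}$ ($O{\left(E \right)} = \frac{\frac{2}{7} E \left(2 + E\right)}{E} = \frac{4}{7} + \frac{2 E}{7}$)
$g{\left(h,w \right)} = - \frac{w}{69}$ ($g{\left(h,w \right)} = \frac{2 w}{-138} = 2 w \left(- \frac{1}{138}\right) = - \frac{w}{69}$)
$g{\left(-205,O{\left(-8 \right)} \right)} - 6 \cdot 213 = - \frac{\frac{4}{7} + \frac{2}{7} \left(-8\right)}{69} - 6 \cdot 213 = - \frac{\frac{4}{7} - \frac{16}{7}}{69} - 1278 = \left(- \frac{1}{69}\right) \left(- \frac{12}{7}\right) - 1278 = \frac{4}{161} - 1278 = - \frac{205754}{161}$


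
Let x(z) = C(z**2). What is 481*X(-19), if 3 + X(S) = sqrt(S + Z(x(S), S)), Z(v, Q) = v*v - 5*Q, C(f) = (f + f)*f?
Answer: -1443 + 1924*sqrt(4245890765) ≈ 1.2537e+8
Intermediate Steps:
C(f) = 2*f**2 (C(f) = (2*f)*f = 2*f**2)
x(z) = 2*z**4 (x(z) = 2*(z**2)**2 = 2*z**4)
Z(v, Q) = v**2 - 5*Q
X(S) = -3 + sqrt(-4*S + 4*S**8) (X(S) = -3 + sqrt(S + ((2*S**4)**2 - 5*S)) = -3 + sqrt(S + (4*S**8 - 5*S)) = -3 + sqrt(S + (-5*S + 4*S**8)) = -3 + sqrt(-4*S + 4*S**8))
481*X(-19) = 481*(-3 + 2*sqrt((-19)**8 - 1*(-19))) = 481*(-3 + 2*sqrt(16983563041 + 19)) = 481*(-3 + 2*sqrt(16983563060)) = 481*(-3 + 2*(2*sqrt(4245890765))) = 481*(-3 + 4*sqrt(4245890765)) = -1443 + 1924*sqrt(4245890765)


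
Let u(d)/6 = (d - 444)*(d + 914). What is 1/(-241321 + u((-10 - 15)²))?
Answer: 1/1430033 ≈ 6.9929e-7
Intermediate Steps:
u(d) = 6*(-444 + d)*(914 + d) (u(d) = 6*((d - 444)*(d + 914)) = 6*((-444 + d)*(914 + d)) = 6*(-444 + d)*(914 + d))
1/(-241321 + u((-10 - 15)²)) = 1/(-241321 + (-2434896 + 6*((-10 - 15)²)² + 2820*(-10 - 15)²)) = 1/(-241321 + (-2434896 + 6*((-25)²)² + 2820*(-25)²)) = 1/(-241321 + (-2434896 + 6*625² + 2820*625)) = 1/(-241321 + (-2434896 + 6*390625 + 1762500)) = 1/(-241321 + (-2434896 + 2343750 + 1762500)) = 1/(-241321 + 1671354) = 1/1430033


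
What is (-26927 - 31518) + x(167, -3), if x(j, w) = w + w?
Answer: -58451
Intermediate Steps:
x(j, w) = 2*w
(-26927 - 31518) + x(167, -3) = (-26927 - 31518) + 2*(-3) = -58445 - 6 = -58451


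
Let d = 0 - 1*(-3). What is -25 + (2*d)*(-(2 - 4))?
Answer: -13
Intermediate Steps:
d = 3 (d = 0 + 3 = 3)
-25 + (2*d)*(-(2 - 4)) = -25 + (2*3)*(-(2 - 4)) = -25 + 6*(-1*(-2)) = -25 + 6*2 = -25 + 12 = -13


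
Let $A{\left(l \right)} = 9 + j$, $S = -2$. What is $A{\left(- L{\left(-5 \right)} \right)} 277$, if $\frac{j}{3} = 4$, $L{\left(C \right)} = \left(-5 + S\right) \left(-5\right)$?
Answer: $5817$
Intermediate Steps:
$L{\left(C \right)} = 35$ ($L{\left(C \right)} = \left(-5 - 2\right) \left(-5\right) = \left(-7\right) \left(-5\right) = 35$)
$j = 12$ ($j = 3 \cdot 4 = 12$)
$A{\left(l \right)} = 21$ ($A{\left(l \right)} = 9 + 12 = 21$)
$A{\left(- L{\left(-5 \right)} \right)} 277 = 21 \cdot 277 = 5817$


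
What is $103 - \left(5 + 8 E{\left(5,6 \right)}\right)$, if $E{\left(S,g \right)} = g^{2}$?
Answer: $-190$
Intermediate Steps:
$103 - \left(5 + 8 E{\left(5,6 \right)}\right) = 103 - \left(5 + 8 \cdot 6^{2}\right) = 103 - 293 = -190$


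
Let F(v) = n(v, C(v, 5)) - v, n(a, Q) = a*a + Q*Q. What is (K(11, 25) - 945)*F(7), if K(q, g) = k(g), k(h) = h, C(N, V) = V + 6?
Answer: -149960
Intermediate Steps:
C(N, V) = 6 + V
n(a, Q) = Q**2 + a**2 (n(a, Q) = a**2 + Q**2 = Q**2 + a**2)
K(q, g) = g
F(v) = 121 + v**2 - v (F(v) = ((6 + 5)**2 + v**2) - v = (11**2 + v**2) - v = (121 + v**2) - v = 121 + v**2 - v)
(K(11, 25) - 945)*F(7) = (25 - 945)*(121 + 7**2 - 1*7) = -920*(121 + 49 - 7) = -920*163 = -149960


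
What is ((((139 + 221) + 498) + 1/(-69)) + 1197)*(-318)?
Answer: -15030164/23 ≈ -6.5349e+5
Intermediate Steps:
((((139 + 221) + 498) + 1/(-69)) + 1197)*(-318) = (((360 + 498) - 1/69) + 1197)*(-318) = ((858 - 1/69) + 1197)*(-318) = (59201/69 + 1197)*(-318) = (141794/69)*(-318) = -15030164/23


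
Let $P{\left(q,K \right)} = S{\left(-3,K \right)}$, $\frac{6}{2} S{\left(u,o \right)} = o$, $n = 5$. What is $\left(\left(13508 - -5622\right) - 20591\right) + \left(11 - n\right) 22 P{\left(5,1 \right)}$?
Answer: $-1417$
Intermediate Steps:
$S{\left(u,o \right)} = \frac{o}{3}$
$P{\left(q,K \right)} = \frac{K}{3}$
$\left(\left(13508 - -5622\right) - 20591\right) + \left(11 - n\right) 22 P{\left(5,1 \right)} = \left(\left(13508 - -5622\right) - 20591\right) + \left(11 - 5\right) 22 \cdot \frac{1}{3} \cdot 1 = \left(\left(13508 + 5622\right) - 20591\right) + \left(11 - 5\right) 22 \cdot \frac{1}{3} = \left(19130 - 20591\right) + 6 \cdot 22 \cdot \frac{1}{3} = -1461 + 132 \cdot \frac{1}{3} = -1461 + 44 = -1417$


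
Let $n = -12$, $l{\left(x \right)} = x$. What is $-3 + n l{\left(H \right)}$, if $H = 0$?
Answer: $-3$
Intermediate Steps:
$-3 + n l{\left(H \right)} = -3 - 0 = -3 + 0 = -3$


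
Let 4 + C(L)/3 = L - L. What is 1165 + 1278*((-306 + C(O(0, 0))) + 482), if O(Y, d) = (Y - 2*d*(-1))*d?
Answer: 210757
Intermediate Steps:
O(Y, d) = d*(Y + 2*d) (O(Y, d) = (Y + 2*d)*d = d*(Y + 2*d))
C(L) = -12 (C(L) = -12 + 3*(L - L) = -12 + 3*0 = -12 + 0 = -12)
1165 + 1278*((-306 + C(O(0, 0))) + 482) = 1165 + 1278*((-306 - 12) + 482) = 1165 + 1278*(-318 + 482) = 1165 + 1278*164 = 1165 + 209592 = 210757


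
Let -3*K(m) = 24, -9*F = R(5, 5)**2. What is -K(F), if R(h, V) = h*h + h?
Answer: 8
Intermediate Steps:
R(h, V) = h + h**2 (R(h, V) = h**2 + h = h + h**2)
F = -100 (F = -25*(1 + 5)**2/9 = -(5*6)**2/9 = -1/9*30**2 = -1/9*900 = -100)
K(m) = -8 (K(m) = -1/3*24 = -8)
-K(F) = -1*(-8) = 8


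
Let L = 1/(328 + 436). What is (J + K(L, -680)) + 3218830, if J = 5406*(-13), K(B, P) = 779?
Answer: 3149331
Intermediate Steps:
L = 1/764 ≈ 0.0013089
J = -70278
(J + K(L, -680)) + 3218830 = (-70278 + 779) + 3218830 = -69499 + 3218830 = 3149331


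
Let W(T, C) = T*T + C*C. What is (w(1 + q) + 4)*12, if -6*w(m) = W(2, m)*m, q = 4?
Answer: -242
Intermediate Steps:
W(T, C) = C² + T² (W(T, C) = T² + C² = C² + T²)
w(m) = -m*(4 + m²)/6 (w(m) = -(m² + 2²)*m/6 = -(m² + 4)*m/6 = -(4 + m²)*m/6 = -m*(4 + m²)/6)
(w(1 + q) + 4)*12 = (-(1 + 4)*(4 + (1 + 4)²)/6 + 4)*12 = (-⅙*5*(4 + 5²) + 4)*12 = (-⅙*5*(4 + 25) + 4)*12 = (-⅙*5*29 + 4)*12 = (-145/6 + 4)*12 = -121/6*12 = -242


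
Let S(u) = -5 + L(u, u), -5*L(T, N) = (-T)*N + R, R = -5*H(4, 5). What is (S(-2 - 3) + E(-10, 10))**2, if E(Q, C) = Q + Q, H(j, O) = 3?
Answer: 289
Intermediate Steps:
R = -15 (R = -5*3 = -15)
L(T, N) = 3 + N*T/5 (L(T, N) = -((-T)*N - 15)/5 = -(-N*T - 15)/5 = -(-15 - N*T)/5 = 3 + N*T/5)
E(Q, C) = 2*Q
S(u) = -2 + u**2/5 (S(u) = -5 + (3 + u*u/5) = -5 + (3 + u**2/5) = -2 + u**2/5)
(S(-2 - 3) + E(-10, 10))**2 = ((-2 + (-2 - 3)**2/5) + 2*(-10))**2 = ((-2 + (1/5)*(-5)**2) - 20)**2 = ((-2 + (1/5)*25) - 20)**2 = ((-2 + 5) - 20)**2 = (3 - 20)**2 = (-17)**2 = 289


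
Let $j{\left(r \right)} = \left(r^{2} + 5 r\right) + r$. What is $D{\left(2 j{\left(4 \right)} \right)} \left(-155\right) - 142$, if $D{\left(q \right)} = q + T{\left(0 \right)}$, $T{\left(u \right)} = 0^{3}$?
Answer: $-12542$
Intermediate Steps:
$j{\left(r \right)} = r^{2} + 6 r$
$T{\left(u \right)} = 0$
$D{\left(q \right)} = q$ ($D{\left(q \right)} = q + 0 = q$)
$D{\left(2 j{\left(4 \right)} \right)} \left(-155\right) - 142 = 2 \cdot 4 \left(6 + 4\right) \left(-155\right) - 142 = 2 \cdot 4 \cdot 10 \left(-155\right) - 142 = 2 \cdot 40 \left(-155\right) - 142 = 80 \left(-155\right) - 142 = -12400 - 142 = -12542$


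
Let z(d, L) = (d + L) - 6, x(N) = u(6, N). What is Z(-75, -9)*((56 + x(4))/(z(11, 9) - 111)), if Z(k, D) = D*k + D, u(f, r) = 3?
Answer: -39294/97 ≈ -405.09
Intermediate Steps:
x(N) = 3
Z(k, D) = D + D*k
z(d, L) = -6 + L + d (z(d, L) = (L + d) - 6 = -6 + L + d)
Z(-75, -9)*((56 + x(4))/(z(11, 9) - 111)) = (-9*(1 - 75))*((56 + 3)/((-6 + 9 + 11) - 111)) = (-9*(-74))*(59/(14 - 111)) = 666*(59/(-97)) = 666*(59*(-1/97)) = 666*(-59/97) = -39294/97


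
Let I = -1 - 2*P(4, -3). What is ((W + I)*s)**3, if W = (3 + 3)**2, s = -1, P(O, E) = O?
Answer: -19683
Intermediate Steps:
W = 36 (W = 6**2 = 36)
I = -9 (I = -1 - 2*4 = -1 - 8 = -9)
((W + I)*s)**3 = ((36 - 9)*(-1))**3 = (27*(-1))**3 = (-27)**3 = -19683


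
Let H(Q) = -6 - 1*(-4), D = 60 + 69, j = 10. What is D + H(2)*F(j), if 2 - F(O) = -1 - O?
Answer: 103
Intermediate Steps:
D = 129
H(Q) = -2 (H(Q) = -6 + 4 = -2)
F(O) = 3 + O (F(O) = 2 - (-1 - O) = 2 + (1 + O) = 3 + O)
D + H(2)*F(j) = 129 - 2*(3 + 10) = 129 - 2*13 = 129 - 26 = 103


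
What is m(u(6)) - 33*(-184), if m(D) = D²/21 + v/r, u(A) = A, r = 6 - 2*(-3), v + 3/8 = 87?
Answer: 1362129/224 ≈ 6080.9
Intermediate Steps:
v = 693/8 (v = -3/8 + 87 = 693/8 ≈ 86.625)
r = 12 (r = 6 + 6 = 12)
m(D) = 231/32 + D²/21 (m(D) = D²/21 + (693/8)/12 = D²*(1/21) + (693/8)*(1/12) = D²/21 + 231/32 = 231/32 + D²/21)
m(u(6)) - 33*(-184) = (231/32 + (1/21)*6²) - 33*(-184) = (231/32 + (1/21)*36) - 1*(-6072) = (231/32 + 12/7) + 6072 = 2001/224 + 6072 = 1362129/224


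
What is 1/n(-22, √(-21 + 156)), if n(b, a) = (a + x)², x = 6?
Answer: 19/1089 - 4*√15/1089 ≈ 0.0032214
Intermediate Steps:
n(b, a) = (6 + a)² (n(b, a) = (a + 6)² = (6 + a)²)
1/n(-22, √(-21 + 156)) = 1/((6 + √(-21 + 156))²) = 1/((6 + √135)²) = 1/((6 + 3*√15)²) = (6 + 3*√15)⁻²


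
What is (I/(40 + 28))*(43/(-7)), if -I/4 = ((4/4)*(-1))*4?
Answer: -172/119 ≈ -1.4454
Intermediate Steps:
I = 16 (I = -4*(4/4)*(-1)*4 = -4*(4*(1/4))*(-1)*4 = -4*1*(-1)*4 = -(-4)*4 = -4*(-4) = 16)
(I/(40 + 28))*(43/(-7)) = (16/(40 + 28))*(43/(-7)) = (16/68)*(43*(-1/7)) = ((1/68)*16)*(-43/7) = (4/17)*(-43/7) = -172/119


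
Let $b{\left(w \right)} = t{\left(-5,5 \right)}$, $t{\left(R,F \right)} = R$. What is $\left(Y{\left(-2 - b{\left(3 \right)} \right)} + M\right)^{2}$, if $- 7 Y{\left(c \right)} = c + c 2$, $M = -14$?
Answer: $\frac{11449}{49} \approx 233.65$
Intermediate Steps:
$b{\left(w \right)} = -5$
$Y{\left(c \right)} = - \frac{3 c}{7}$ ($Y{\left(c \right)} = - \frac{c + c 2}{7} = - \frac{c + 2 c}{7} = - \frac{3 c}{7}$)
$\left(Y{\left(-2 - b{\left(3 \right)} \right)} + M\right)^{2} = \left(- \frac{3 \left(-2 - -5\right)}{7} - 14\right)^{2} = \left(- \frac{3 \left(-2 + 5\right)}{7} - 14\right)^{2} = \left(\left(- \frac{3}{7}\right) 3 - 14\right)^{2} = \left(- \frac{9}{7} - 14\right)^{2} = \left(- \frac{107}{7}\right)^{2} = \frac{11449}{49}$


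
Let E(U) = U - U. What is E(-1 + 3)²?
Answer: 0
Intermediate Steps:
E(U) = 0
E(-1 + 3)² = 0² = 0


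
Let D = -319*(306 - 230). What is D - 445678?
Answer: -469922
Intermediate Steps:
D = -24244 (D = -319*76 = -24244)
D - 445678 = -24244 - 445678 = -469922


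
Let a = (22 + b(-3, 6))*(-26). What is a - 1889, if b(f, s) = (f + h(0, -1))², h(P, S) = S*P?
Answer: -2695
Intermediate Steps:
h(P, S) = P*S
b(f, s) = f² (b(f, s) = (f + 0*(-1))² = (f + 0)² = f²)
a = -806 (a = (22 + (-3)²)*(-26) = (22 + 9)*(-26) = 31*(-26) = -806)
a - 1889 = -806 - 1889 = -2695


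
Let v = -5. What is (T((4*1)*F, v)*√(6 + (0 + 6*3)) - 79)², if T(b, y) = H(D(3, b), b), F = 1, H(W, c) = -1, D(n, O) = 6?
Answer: 6265 + 316*√6 ≈ 7039.0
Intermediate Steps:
T(b, y) = -1
(T((4*1)*F, v)*√(6 + (0 + 6*3)) - 79)² = (-√(6 + (0 + 6*3)) - 79)² = (-√(6 + (0 + 18)) - 79)² = (-√(6 + 18) - 79)² = (-√24 - 79)² = (-2*√6 - 79)² = (-79 - 2*√6)²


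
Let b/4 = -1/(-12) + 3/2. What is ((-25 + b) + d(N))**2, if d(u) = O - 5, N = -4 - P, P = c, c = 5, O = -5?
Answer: 7396/9 ≈ 821.78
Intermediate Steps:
P = 5
b = 19/3 (b = 4*(-1/(-12) + 3/2) = 4*(-1*(-1/12) + 3*(1/2)) = 4*(1/12 + 3/2) = 4*(19/12) = 19/3 ≈ 6.3333)
N = -9 (N = -4 - 1*5 = -4 - 5 = -9)
d(u) = -10 (d(u) = -5 - 5 = -10)
((-25 + b) + d(N))**2 = ((-25 + 19/3) - 10)**2 = (-56/3 - 10)**2 = (-86/3)**2 = 7396/9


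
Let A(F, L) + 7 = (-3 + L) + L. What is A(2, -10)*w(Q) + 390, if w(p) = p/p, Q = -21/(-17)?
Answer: 360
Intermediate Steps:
A(F, L) = -10 + 2*L (A(F, L) = -7 + ((-3 + L) + L) = -7 + (-3 + 2*L) = -10 + 2*L)
Q = 21/17 (Q = -21*(-1/17) = 21/17 ≈ 1.2353)
w(p) = 1
A(2, -10)*w(Q) + 390 = (-10 + 2*(-10))*1 + 390 = (-10 - 20)*1 + 390 = -30*1 + 390 = -30 + 390 = 360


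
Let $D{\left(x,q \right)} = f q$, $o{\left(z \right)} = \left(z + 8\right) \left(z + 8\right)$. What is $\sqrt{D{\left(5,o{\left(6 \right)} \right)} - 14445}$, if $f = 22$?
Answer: $i \sqrt{10133} \approx 100.66 i$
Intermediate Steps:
$o{\left(z \right)} = \left(8 + z\right)^{2}$ ($o{\left(z \right)} = \left(8 + z\right) \left(8 + z\right) = \left(8 + z\right)^{2}$)
$D{\left(x,q \right)} = 22 q$
$\sqrt{D{\left(5,o{\left(6 \right)} \right)} - 14445} = \sqrt{22 \left(8 + 6\right)^{2} - 14445} = \sqrt{22 \cdot 14^{2} - 14445} = \sqrt{22 \cdot 196 - 14445} = \sqrt{4312 - 14445} = \sqrt{-10133} = i \sqrt{10133}$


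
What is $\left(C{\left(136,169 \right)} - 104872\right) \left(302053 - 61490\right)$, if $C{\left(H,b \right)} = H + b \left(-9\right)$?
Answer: $-25561502691$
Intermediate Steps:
$C{\left(H,b \right)} = H - 9 b$
$\left(C{\left(136,169 \right)} - 104872\right) \left(302053 - 61490\right) = \left(\left(136 - 1521\right) - 104872\right) \left(302053 - 61490\right) = \left(-1385 - 104872\right) \left(302053 - 61490\right) = \left(-106257\right) 240563 = -25561502691$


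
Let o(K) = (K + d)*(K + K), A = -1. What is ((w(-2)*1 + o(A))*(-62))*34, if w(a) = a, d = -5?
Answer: -21080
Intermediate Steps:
o(K) = 2*K*(-5 + K) (o(K) = (K - 5)*(K + K) = (-5 + K)*(2*K) = 2*K*(-5 + K))
((w(-2)*1 + o(A))*(-62))*34 = ((-2*1 + 2*(-1)*(-5 - 1))*(-62))*34 = ((-2 + 2*(-1)*(-6))*(-62))*34 = ((-2 + 12)*(-62))*34 = (10*(-62))*34 = -620*34 = -21080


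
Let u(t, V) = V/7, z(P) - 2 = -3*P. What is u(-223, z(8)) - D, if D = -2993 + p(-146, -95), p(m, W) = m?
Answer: 21951/7 ≈ 3135.9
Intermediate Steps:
z(P) = 2 - 3*P
u(t, V) = V/7 (u(t, V) = V*(⅐) = V/7)
D = -3139 (D = -2993 - 146 = -3139)
u(-223, z(8)) - D = (2 - 3*8)/7 - 1*(-3139) = (2 - 24)/7 + 3139 = (⅐)*(-22) + 3139 = -22/7 + 3139 = 21951/7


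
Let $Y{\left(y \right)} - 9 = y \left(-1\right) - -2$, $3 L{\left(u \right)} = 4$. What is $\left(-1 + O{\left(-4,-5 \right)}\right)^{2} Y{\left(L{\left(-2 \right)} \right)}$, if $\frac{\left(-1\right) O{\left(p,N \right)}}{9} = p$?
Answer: $\frac{35525}{3} \approx 11842.0$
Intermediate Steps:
$L{\left(u \right)} = \frac{4}{3}$ ($L{\left(u \right)} = \frac{1}{3} \cdot 4 = \frac{4}{3}$)
$O{\left(p,N \right)} = - 9 p$
$Y{\left(y \right)} = 11 - y$ ($Y{\left(y \right)} = 9 + \left(y \left(-1\right) - -2\right) = 9 - \left(-2 + y\right) = 11 - y$)
$\left(-1 + O{\left(-4,-5 \right)}\right)^{2} Y{\left(L{\left(-2 \right)} \right)} = \left(-1 - -36\right)^{2} \left(11 - \frac{4}{3}\right) = \left(-1 + 36\right)^{2} \left(11 - \frac{4}{3}\right) = 35^{2} \cdot \frac{29}{3} = 1225 \cdot \frac{29}{3} = \frac{35525}{3}$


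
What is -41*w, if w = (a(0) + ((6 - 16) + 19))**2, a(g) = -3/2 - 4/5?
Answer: -184049/100 ≈ -1840.5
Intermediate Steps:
a(g) = -23/10 (a(g) = -3*1/2 - 4*1/5 = -3/2 - 4/5 = -23/10)
w = 4489/100 (w = (-23/10 + ((6 - 16) + 19))**2 = (-23/10 + (-10 + 19))**2 = (-23/10 + 9)**2 = (67/10)**2 = 4489/100 ≈ 44.890)
-41*w = -41*4489/100 = -184049/100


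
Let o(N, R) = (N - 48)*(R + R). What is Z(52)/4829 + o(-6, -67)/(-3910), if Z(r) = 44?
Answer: -1580482/858245 ≈ -1.8415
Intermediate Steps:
o(N, R) = 2*R*(-48 + N) (o(N, R) = (-48 + N)*(2*R) = 2*R*(-48 + N))
Z(52)/4829 + o(-6, -67)/(-3910) = 44/4829 + (2*(-67)*(-48 - 6))/(-3910) = 44*(1/4829) + (2*(-67)*(-54))*(-1/3910) = 4/439 + 7236*(-1/3910) = 4/439 - 3618/1955 = -1580482/858245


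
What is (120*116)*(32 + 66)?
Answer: 1364160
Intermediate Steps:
(120*116)*(32 + 66) = 13920*98 = 1364160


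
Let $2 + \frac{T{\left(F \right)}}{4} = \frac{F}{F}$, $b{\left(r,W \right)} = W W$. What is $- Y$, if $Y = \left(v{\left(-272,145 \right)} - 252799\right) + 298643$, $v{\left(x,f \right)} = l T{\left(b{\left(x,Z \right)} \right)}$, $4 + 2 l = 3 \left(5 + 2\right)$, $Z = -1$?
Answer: $-45810$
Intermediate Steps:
$b{\left(r,W \right)} = W^{2}$
$T{\left(F \right)} = -4$ ($T{\left(F \right)} = -8 + 4 \frac{F}{F} = -8 + 4 \cdot 1 = -8 + 4 = -4$)
$l = \frac{17}{2}$ ($l = -2 + \frac{3 \left(5 + 2\right)}{2} = -2 + \frac{3 \cdot 7}{2} = -2 + \frac{1}{2} \cdot 21 = -2 + \frac{21}{2} = \frac{17}{2} \approx 8.5$)
$v{\left(x,f \right)} = -34$ ($v{\left(x,f \right)} = \frac{17}{2} \left(-4\right) = -34$)
$Y = 45810$ ($Y = \left(-34 - 252799\right) + 298643 = -252833 + 298643 = 45810$)
$- Y = \left(-1\right) 45810 = -45810$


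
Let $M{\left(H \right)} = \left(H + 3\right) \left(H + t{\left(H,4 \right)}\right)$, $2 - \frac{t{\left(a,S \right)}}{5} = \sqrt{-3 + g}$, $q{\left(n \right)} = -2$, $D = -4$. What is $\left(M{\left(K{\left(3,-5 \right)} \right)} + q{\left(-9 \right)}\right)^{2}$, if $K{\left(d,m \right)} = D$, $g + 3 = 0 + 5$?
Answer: $39 - 80 i \approx 39.0 - 80.0 i$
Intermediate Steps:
$g = 2$ ($g = -3 + \left(0 + 5\right) = -3 + 5 = 2$)
$K{\left(d,m \right)} = -4$
$t{\left(a,S \right)} = 10 - 5 i$ ($t{\left(a,S \right)} = 10 - 5 \sqrt{-3 + 2} = 10 - 5 \sqrt{-1} = 10 - 5 i$)
$M{\left(H \right)} = \left(3 + H\right) \left(10 + H - 5 i\right)$ ($M{\left(H \right)} = \left(H + 3\right) \left(H + \left(10 - 5 i\right)\right) = \left(3 + H\right) \left(10 + H - 5 i\right)$)
$\left(M{\left(K{\left(3,-5 \right)} \right)} + q{\left(-9 \right)}\right)^{2} = \left(\left(30 + \left(-4\right)^{2} - 15 i - 4 \left(13 - 5 i\right)\right) - 2\right)^{2} = \left(\left(30 + 16 - 15 i - \left(52 - 20 i\right)\right) - 2\right)^{2} = \left(\left(-6 + 5 i\right) - 2\right)^{2} = \left(-8 + 5 i\right)^{2}$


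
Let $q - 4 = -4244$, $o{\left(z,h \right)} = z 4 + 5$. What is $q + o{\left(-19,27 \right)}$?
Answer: $-4311$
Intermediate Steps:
$o{\left(z,h \right)} = 5 + 4 z$ ($o{\left(z,h \right)} = 4 z + 5 = 5 + 4 z$)
$q = -4240$ ($q = 4 - 4244 = -4240$)
$q + o{\left(-19,27 \right)} = -4240 + \left(5 + 4 \left(-19\right)\right) = -4240 + \left(5 - 76\right) = -4240 - 71 = -4311$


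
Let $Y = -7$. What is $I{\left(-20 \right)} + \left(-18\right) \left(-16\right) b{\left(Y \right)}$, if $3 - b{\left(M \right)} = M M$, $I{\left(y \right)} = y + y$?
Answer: $-13288$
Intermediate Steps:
$I{\left(y \right)} = 2 y$
$b{\left(M \right)} = 3 - M^{2}$ ($b{\left(M \right)} = 3 - M M = 3 - M^{2}$)
$I{\left(-20 \right)} + \left(-18\right) \left(-16\right) b{\left(Y \right)} = 2 \left(-20\right) + \left(-18\right) \left(-16\right) \left(3 - \left(-7\right)^{2}\right) = -40 + 288 \left(3 - 49\right) = -40 + 288 \left(-46\right) = -40 - 13248 = -13288$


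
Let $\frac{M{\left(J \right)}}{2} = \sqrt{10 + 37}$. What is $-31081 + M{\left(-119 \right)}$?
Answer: $-31081 + 2 \sqrt{47} \approx -31067.0$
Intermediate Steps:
$M{\left(J \right)} = 2 \sqrt{47}$ ($M{\left(J \right)} = 2 \sqrt{10 + 37} = 2 \sqrt{47}$)
$-31081 + M{\left(-119 \right)} = -31081 + 2 \sqrt{47}$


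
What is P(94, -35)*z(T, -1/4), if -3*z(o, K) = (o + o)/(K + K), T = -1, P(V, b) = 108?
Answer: -144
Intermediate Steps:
z(o, K) = -o/(3*K) (z(o, K) = -(o + o)/(3*(K + K)) = -2*o/(3*(2*K)) = -2*o*1/(2*K)/3 = -o/(3*K))
P(94, -35)*z(T, -1/4) = 108*(-1/3*(-1)/(-1/4)) = 108*(-1/3*(-1)*(-4)) = 108*(-4/3) = -144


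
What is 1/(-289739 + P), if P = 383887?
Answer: 1/94148 ≈ 1.0622e-5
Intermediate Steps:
1/(-289739 + P) = 1/(-289739 + 383887) = 1/94148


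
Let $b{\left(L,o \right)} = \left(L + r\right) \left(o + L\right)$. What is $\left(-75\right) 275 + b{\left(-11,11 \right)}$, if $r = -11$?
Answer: $-20625$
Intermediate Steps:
$b{\left(L,o \right)} = \left(-11 + L\right) \left(L + o\right)$ ($b{\left(L,o \right)} = \left(L - 11\right) \left(o + L\right) = \left(-11 + L\right) \left(L + o\right)$)
$\left(-75\right) 275 + b{\left(-11,11 \right)} = \left(-75\right) 275 - \left(121 - 121\right) = -20625 + \left(121 + 121 - 121 - 121\right) = -20625 + 0 = -20625$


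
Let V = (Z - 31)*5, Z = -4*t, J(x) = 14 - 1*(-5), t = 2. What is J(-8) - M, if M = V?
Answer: 214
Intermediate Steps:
J(x) = 19 (J(x) = 14 + 5 = 19)
Z = -8 (Z = -4*2 = -8)
V = -195 (V = (-8 - 31)*5 = -39*5 = -195)
M = -195
J(-8) - M = 19 - 1*(-195) = 19 + 195 = 214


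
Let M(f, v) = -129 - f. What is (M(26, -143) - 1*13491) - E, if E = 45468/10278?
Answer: -7794392/571 ≈ -13650.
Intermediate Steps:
E = 2526/571 (E = 45468*(1/10278) = 2526/571 ≈ 4.4238)
(M(26, -143) - 1*13491) - E = ((-129 - 1*26) - 1*13491) - 1*2526/571 = ((-129 - 26) - 13491) - 2526/571 = (-155 - 13491) - 2526/571 = -13646 - 2526/571 = -7794392/571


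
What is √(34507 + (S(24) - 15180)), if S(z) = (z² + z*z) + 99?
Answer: √20578 ≈ 143.45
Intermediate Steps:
S(z) = 99 + 2*z² (S(z) = (z² + z²) + 99 = 2*z² + 99 = 99 + 2*z²)
√(34507 + (S(24) - 15180)) = √(34507 + ((99 + 2*24²) - 15180)) = √(34507 + ((99 + 2*576) - 15180)) = √(34507 + ((99 + 1152) - 15180)) = √(34507 + (1251 - 15180)) = √(34507 - 13929) = √20578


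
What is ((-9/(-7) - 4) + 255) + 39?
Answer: 2039/7 ≈ 291.29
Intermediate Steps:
((-9/(-7) - 4) + 255) + 39 = ((-⅐*(-9) - 4) + 255) + 39 = ((9/7 - 4) + 255) + 39 = (-19/7 + 255) + 39 = 1766/7 + 39 = 2039/7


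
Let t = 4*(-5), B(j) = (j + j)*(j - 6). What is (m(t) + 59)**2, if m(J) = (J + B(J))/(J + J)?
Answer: 4489/4 ≈ 1122.3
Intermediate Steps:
B(j) = 2*j*(-6 + j) (B(j) = (2*j)*(-6 + j) = 2*j*(-6 + j))
t = -20
m(J) = (J + 2*J*(-6 + J))/(2*J) (m(J) = (J + 2*J*(-6 + J))/(J + J) = (J + 2*J*(-6 + J))/((2*J)) = (J + 2*J*(-6 + J))*(1/(2*J)) = (J + 2*J*(-6 + J))/(2*J))
(m(t) + 59)**2 = ((-11/2 - 20) + 59)**2 = (-51/2 + 59)**2 = (67/2)**2 = 4489/4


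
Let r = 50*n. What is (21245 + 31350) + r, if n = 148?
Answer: 59995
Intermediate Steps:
r = 7400 (r = 50*148 = 7400)
(21245 + 31350) + r = (21245 + 31350) + 7400 = 52595 + 7400 = 59995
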